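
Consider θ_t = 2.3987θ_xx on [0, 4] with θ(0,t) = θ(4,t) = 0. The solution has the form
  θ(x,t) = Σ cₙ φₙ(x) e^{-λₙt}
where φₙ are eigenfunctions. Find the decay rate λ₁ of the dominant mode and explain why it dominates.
Eigenvalues: λₙ = 2.3987n²π²/4².
First three modes:
  n=1: λ₁ = 2.3987π²/4² ≈ 1.48
  n=2: λ₂ = 9.5948π²/4² ≈ 5.919 (4× faster decay)
  n=3: λ₃ = 21.5883π²/4² ≈ 13.317 (9× faster decay)
As t → ∞, higher modes decay exponentially faster. The n=1 mode dominates: θ ~ c₁ sin(πx/4) e^{-λ₁t}.
Decay rate: λ₁ = 2.3987π²/4² ≈ 1.48.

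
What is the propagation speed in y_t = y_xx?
Infinite. The heat equation is parabolic, not hyperbolic, so disturbances propagate instantly.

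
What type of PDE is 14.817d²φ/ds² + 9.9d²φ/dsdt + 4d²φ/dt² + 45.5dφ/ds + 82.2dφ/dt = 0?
With A = 14.817, B = 9.9, C = 4, the discriminant is -139.062. This is an elliptic PDE.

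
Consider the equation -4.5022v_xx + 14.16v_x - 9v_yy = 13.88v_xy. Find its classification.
Rewriting in standard form: -4.5022v_xx - 13.88v_xy - 9v_yy + 14.16v_x = 0. Hyperbolic. (A = -4.5022, B = -13.88, C = -9 gives B² - 4AC = 30.5752.)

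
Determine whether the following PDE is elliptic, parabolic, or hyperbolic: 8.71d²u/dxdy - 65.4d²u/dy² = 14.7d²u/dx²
Rewriting in standard form: -14.7d²u/dx² + 8.71d²u/dxdy - 65.4d²u/dy² = 0. Coefficients: A = -14.7, B = 8.71, C = -65.4. B² - 4AC = -3769.6559, which is negative, so the equation is elliptic.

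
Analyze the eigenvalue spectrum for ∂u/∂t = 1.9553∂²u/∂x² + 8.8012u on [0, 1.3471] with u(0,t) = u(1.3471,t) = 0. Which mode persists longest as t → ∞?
Eigenvalues: λₙ = 1.9553n²π²/1.3471² - 8.8012.
First three modes:
  n=1: λ₁ = 1.9553π²/1.3471² - 8.8012 ≈ 1.833
  n=2: λ₂ = 7.8212π²/1.3471² - 8.8012 ≈ 33.736
  n=3: λ₃ = 17.5977π²/1.3471² - 8.8012 ≈ 86.909
Since 1.9553π²/1.3471² ≈ 10.634 > 8.8012, all λₙ > 0.
The n=1 mode decays slowest → dominates as t → ∞.
Asymptotic: u ~ c₁ sin(πx/1.3471) e^{-λ₁t} with decay rate λ₁ ≈ 1.833.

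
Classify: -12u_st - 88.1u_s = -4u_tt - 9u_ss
Rewriting in standard form: 9u_ss - 12u_st + 4u_tt - 88.1u_s = 0. Parabolic (discriminant = 0).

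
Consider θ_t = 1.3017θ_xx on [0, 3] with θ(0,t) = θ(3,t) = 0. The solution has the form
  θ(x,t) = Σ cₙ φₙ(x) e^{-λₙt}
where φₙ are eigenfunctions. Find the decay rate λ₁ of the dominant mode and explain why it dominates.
Eigenvalues: λₙ = 1.3017n²π²/3².
First three modes:
  n=1: λ₁ = 1.3017π²/3² ≈ 1.427
  n=2: λ₂ = 5.2068π²/3² ≈ 5.71 (4× faster decay)
  n=3: λ₃ = 11.7153π²/3² ≈ 12.847 (9× faster decay)
As t → ∞, higher modes decay exponentially faster. The n=1 mode dominates: θ ~ c₁ sin(πx/3) e^{-λ₁t}.
Decay rate: λ₁ = 1.3017π²/3² ≈ 1.427.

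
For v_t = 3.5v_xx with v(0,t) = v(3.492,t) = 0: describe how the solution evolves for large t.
v → 0. Heat diffuses out through both boundaries.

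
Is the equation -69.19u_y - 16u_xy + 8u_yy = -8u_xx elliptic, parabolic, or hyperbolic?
Rewriting in standard form: 8u_xx - 16u_xy + 8u_yy - 69.19u_y = 0. Computing B² - 4AC with A = 8, B = -16, C = 8: discriminant = 0 (zero). Answer: parabolic.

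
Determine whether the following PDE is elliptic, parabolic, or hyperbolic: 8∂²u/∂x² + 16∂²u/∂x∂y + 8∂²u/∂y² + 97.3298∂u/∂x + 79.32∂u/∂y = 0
Coefficients: A = 8, B = 16, C = 8. B² - 4AC = 0, which is zero, so the equation is parabolic.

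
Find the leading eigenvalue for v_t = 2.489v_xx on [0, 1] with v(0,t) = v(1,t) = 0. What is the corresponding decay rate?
Eigenvalues: λₙ = 2.489n²π².
First three modes:
  n=1: λ₁ = 2.489π² ≈ 24.565
  n=2: λ₂ = 9.956π² ≈ 98.262 (4× faster decay)
  n=3: λ₃ = 22.401π² ≈ 221.089 (9× faster decay)
As t → ∞, higher modes decay exponentially faster. The n=1 mode dominates: v ~ c₁ sin(πx) e^{-λ₁t}.
Decay rate: λ₁ = 2.489π² ≈ 24.565.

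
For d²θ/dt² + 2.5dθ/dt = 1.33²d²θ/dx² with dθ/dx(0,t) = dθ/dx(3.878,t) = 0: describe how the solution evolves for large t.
θ → constant (steady state). Damping (γ=2.5) dissipates the nonconstant modes; with Neumann BCs the spatial average obeys M''+γM'=0 and tends to a finite limit.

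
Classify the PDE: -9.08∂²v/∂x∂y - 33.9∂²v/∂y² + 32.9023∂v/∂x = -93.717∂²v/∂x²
Rewriting in standard form: 93.717∂²v/∂x² - 9.08∂²v/∂x∂y - 33.9∂²v/∂y² + 32.9023∂v/∂x = 0. A = 93.717, B = -9.08, C = -33.9. Discriminant B² - 4AC = 12790.4716. Since 12790.4716 > 0, hyperbolic.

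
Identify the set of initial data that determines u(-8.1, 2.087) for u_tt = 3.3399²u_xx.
Domain of dependence: [-15.0703713, -1.1296287]. Signals travel at speed 3.3399, so data within |x - -8.1| ≤ 3.3399·2.087 = 6.9703713 can reach the point.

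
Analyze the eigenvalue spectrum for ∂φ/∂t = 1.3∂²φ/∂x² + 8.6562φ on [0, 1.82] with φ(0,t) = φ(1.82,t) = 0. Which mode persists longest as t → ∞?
Eigenvalues: λₙ = 1.3n²π²/1.82² - 8.6562.
First three modes:
  n=1: λ₁ = 1.3π²/1.82² - 8.6562 ≈ -4.783
  n=2: λ₂ = 5.2π²/1.82² - 8.6562 ≈ 6.838
  n=3: λ₃ = 11.7π²/1.82² - 8.6562 ≈ 26.205
Since 1.3π²/1.82² ≈ 3.873 < 8.6562, λ₁ < 0.
The n=1 mode grows fastest (−λₙ is largest for n=1) → dominates.
Asymptotic: φ ~ c₁ sin(πx/1.82) e^{4.783t} (exponential growth at rate −λ₁ ≈ 4.783).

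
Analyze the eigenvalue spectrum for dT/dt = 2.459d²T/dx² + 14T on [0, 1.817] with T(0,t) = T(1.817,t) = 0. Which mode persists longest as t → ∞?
Eigenvalues: λₙ = 2.459n²π²/1.817² - 14.
First three modes:
  n=1: λ₁ = 2.459π²/1.817² - 14 ≈ -6.649
  n=2: λ₂ = 9.836π²/1.817² - 14 ≈ 15.404
  n=3: λ₃ = 22.131π²/1.817² - 14 ≈ 52.159
Since 2.459π²/1.817² ≈ 7.351 < 14, λ₁ < 0.
The n=1 mode grows fastest (−λₙ is largest for n=1) → dominates.
Asymptotic: T ~ c₁ sin(πx/1.817) e^{6.649t} (exponential growth at rate −λ₁ ≈ 6.649).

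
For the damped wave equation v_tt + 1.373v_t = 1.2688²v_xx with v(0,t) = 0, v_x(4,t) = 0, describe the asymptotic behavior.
v → 0. Damping (γ=1.373) dissipates energy; oscillations decay exponentially.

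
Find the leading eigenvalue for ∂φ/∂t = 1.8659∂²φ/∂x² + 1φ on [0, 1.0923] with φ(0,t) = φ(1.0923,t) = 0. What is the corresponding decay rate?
Eigenvalues: λₙ = 1.8659n²π²/1.0923² - 1.
First three modes:
  n=1: λ₁ = 1.8659π²/1.0923² - 1 ≈ 14.435
  n=2: λ₂ = 7.4636π²/1.0923² - 1 ≈ 60.74
  n=3: λ₃ = 16.7931π²/1.0923² - 1 ≈ 137.914
Since 1.8659π²/1.0923² ≈ 15.435 > 1, all λₙ > 0.
The n=1 mode decays slowest → dominates as t → ∞.
Asymptotic: φ ~ c₁ sin(πx/1.0923) e^{-λ₁t} with decay rate λ₁ ≈ 14.435.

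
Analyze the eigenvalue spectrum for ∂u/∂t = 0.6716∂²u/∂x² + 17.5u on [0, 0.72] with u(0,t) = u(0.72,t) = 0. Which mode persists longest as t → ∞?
Eigenvalues: λₙ = 0.6716n²π²/0.72² - 17.5.
First three modes:
  n=1: λ₁ = 0.6716π²/0.72² - 17.5 ≈ -4.714
  n=2: λ₂ = 2.6864π²/0.72² - 17.5 ≈ 33.645
  n=3: λ₃ = 6.0444π²/0.72² - 17.5 ≈ 97.577
Since 0.6716π²/0.72² ≈ 12.786 < 17.5, λ₁ < 0.
The n=1 mode grows fastest (−λₙ is largest for n=1) → dominates.
Asymptotic: u ~ c₁ sin(πx/0.72) e^{4.714t} (exponential growth at rate −λ₁ ≈ 4.714).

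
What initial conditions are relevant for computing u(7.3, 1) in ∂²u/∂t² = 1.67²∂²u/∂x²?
Domain of dependence: [5.63, 8.97]. Signals travel at speed 1.67, so data within |x - 7.3| ≤ 1.67·1 = 1.67 can reach the point.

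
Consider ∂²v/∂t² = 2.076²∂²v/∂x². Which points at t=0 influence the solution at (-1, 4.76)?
Domain of dependence: [-10.88176, 8.88176]. Signals travel at speed 2.076, so data within |x - -1| ≤ 2.076·4.76 = 9.88176 can reach the point.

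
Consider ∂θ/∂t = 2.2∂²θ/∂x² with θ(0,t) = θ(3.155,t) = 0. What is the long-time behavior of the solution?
As t → ∞, θ → 0. Heat diffuses out through both boundaries.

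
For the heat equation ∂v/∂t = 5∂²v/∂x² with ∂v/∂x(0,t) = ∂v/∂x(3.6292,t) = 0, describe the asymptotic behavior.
v → constant (steady state). Heat is conserved (no flux at boundaries); solution approaches the spatial average.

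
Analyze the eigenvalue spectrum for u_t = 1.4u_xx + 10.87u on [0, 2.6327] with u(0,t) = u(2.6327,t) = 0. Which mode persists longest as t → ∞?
Eigenvalues: λₙ = 1.4n²π²/2.6327² - 10.87.
First three modes:
  n=1: λ₁ = 1.4π²/2.6327² - 10.87 ≈ -8.876
  n=2: λ₂ = 5.6π²/2.6327² - 10.87 ≈ -2.896
  n=3: λ₃ = 12.6π²/2.6327² - 10.87 ≈ 7.072
Since 1.4π²/2.6327² ≈ 1.994 < 10.87, λ₁ < 0.
The n=1 mode grows fastest (−λₙ is largest for n=1) → dominates.
Asymptotic: u ~ c₁ sin(πx/2.6327) e^{8.876t} (exponential growth at rate −λ₁ ≈ 8.876).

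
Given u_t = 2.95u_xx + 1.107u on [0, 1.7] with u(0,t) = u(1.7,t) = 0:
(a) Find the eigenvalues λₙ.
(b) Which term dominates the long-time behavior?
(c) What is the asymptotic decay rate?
Eigenvalues: λₙ = 2.95n²π²/1.7² - 1.107.
First three modes:
  n=1: λ₁ = 2.95π²/1.7² - 1.107 ≈ 8.968
  n=2: λ₂ = 11.8π²/1.7² - 1.107 ≈ 39.191
  n=3: λ₃ = 26.55π²/1.7² - 1.107 ≈ 89.564
Since 2.95π²/1.7² ≈ 10.075 > 1.107, all λₙ > 0.
The n=1 mode decays slowest → dominates as t → ∞.
Asymptotic: u ~ c₁ sin(πx/1.7) e^{-λ₁t} with decay rate λ₁ ≈ 8.968.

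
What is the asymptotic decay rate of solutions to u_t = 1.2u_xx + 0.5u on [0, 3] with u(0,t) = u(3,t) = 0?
Eigenvalues: λₙ = 1.2n²π²/3² - 0.5.
First three modes:
  n=1: λ₁ = 1.2π²/3² - 0.5 ≈ 0.816
  n=2: λ₂ = 4.8π²/3² - 0.5 ≈ 4.764
  n=3: λ₃ = 10.8π²/3² - 0.5 ≈ 11.344
Since 1.2π²/3² ≈ 1.316 > 0.5, all λₙ > 0.
The n=1 mode decays slowest → dominates as t → ∞.
Asymptotic: u ~ c₁ sin(πx/3) e^{-λ₁t} with decay rate λ₁ ≈ 0.816.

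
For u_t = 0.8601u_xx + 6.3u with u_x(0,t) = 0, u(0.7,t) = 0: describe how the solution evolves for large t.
u grows unboundedly. Reaction dominates diffusion (r=6.3 > κπ²/(4L²)≈4.33); solution grows exponentially.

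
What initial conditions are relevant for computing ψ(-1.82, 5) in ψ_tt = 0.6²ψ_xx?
Domain of dependence: [-4.82, 1.18]. Signals travel at speed 0.6, so data within |x - -1.82| ≤ 0.6·5 = 3 can reach the point.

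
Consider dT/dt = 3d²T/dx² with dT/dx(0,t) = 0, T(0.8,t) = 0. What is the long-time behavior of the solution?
As t → ∞, T → 0. Heat escapes through the Dirichlet boundary.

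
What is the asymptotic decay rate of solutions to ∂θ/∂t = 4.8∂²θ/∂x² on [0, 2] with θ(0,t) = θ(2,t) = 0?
Eigenvalues: λₙ = 4.8n²π²/2².
First three modes:
  n=1: λ₁ = 4.8π²/2² ≈ 11.844
  n=2: λ₂ = 19.2π²/2² ≈ 47.374 (4× faster decay)
  n=3: λ₃ = 43.2π²/2² ≈ 106.592 (9× faster decay)
As t → ∞, higher modes decay exponentially faster. The n=1 mode dominates: θ ~ c₁ sin(πx/2) e^{-λ₁t}.
Decay rate: λ₁ = 4.8π²/2² ≈ 11.844.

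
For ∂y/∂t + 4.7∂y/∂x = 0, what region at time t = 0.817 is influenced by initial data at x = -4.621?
At x = -0.7811. The characteristic carries data from (-4.621, 0) to (-0.7811, 0.817).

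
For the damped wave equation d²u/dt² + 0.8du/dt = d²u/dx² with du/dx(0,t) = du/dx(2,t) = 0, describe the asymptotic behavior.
u → constant (steady state). Damping (γ=0.8) dissipates the nonconstant modes; with Neumann BCs the spatial average obeys M''+γM'=0 and tends to a finite limit.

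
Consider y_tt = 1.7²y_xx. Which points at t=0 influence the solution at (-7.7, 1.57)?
Domain of dependence: [-10.369, -5.031]. Signals travel at speed 1.7, so data within |x - -7.7| ≤ 1.7·1.57 = 2.669 can reach the point.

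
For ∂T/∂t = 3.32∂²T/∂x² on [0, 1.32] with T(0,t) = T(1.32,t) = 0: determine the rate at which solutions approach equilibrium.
Eigenvalues: λₙ = 3.32n²π²/1.32².
First three modes:
  n=1: λ₁ = 3.32π²/1.32² ≈ 18.806
  n=2: λ₂ = 13.28π²/1.32² ≈ 75.223 (4× faster decay)
  n=3: λ₃ = 29.88π²/1.32² ≈ 169.251 (9× faster decay)
As t → ∞, higher modes decay exponentially faster. The n=1 mode dominates: T ~ c₁ sin(πx/1.32) e^{-λ₁t}.
Decay rate: λ₁ = 3.32π²/1.32² ≈ 18.806.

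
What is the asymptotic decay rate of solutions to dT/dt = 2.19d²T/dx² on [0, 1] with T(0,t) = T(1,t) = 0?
Eigenvalues: λₙ = 2.19n²π².
First three modes:
  n=1: λ₁ = 2.19π² ≈ 21.614
  n=2: λ₂ = 8.76π² ≈ 86.458 (4× faster decay)
  n=3: λ₃ = 19.71π² ≈ 194.53 (9× faster decay)
As t → ∞, higher modes decay exponentially faster. The n=1 mode dominates: T ~ c₁ sin(πx) e^{-λ₁t}.
Decay rate: λ₁ = 2.19π² ≈ 21.614.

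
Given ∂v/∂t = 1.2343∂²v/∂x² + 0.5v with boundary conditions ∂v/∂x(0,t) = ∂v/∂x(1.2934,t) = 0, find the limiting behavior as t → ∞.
v grows unboundedly. With Neumann BCs the constant mode has diffusion eigenvalue 0, so any r > 0 makes it grow like e^(0.5t); solution grows exponentially.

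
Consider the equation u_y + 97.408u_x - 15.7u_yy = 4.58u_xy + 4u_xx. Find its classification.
Rewriting in standard form: -4u_xx - 4.58u_xy - 15.7u_yy + 97.408u_x + u_y = 0. Elliptic. (A = -4, B = -4.58, C = -15.7 gives B² - 4AC = -230.2236.)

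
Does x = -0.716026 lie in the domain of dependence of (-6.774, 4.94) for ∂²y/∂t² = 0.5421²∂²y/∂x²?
No. The domain of dependence is [-9.451974, -4.096026], and -0.716026 is outside this interval.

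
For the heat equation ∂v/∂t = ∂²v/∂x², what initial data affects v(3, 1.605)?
The entire real line. The heat equation has infinite propagation speed: any initial disturbance instantly affects all points (though exponentially small far away).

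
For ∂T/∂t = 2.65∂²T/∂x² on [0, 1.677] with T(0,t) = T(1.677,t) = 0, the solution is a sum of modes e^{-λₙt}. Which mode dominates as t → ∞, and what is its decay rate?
Eigenvalues: λₙ = 2.65n²π²/1.677².
First three modes:
  n=1: λ₁ = 2.65π²/1.677² ≈ 9.3
  n=2: λ₂ = 10.6π²/1.677² ≈ 37.2 (4× faster decay)
  n=3: λ₃ = 23.85π²/1.677² ≈ 83.699 (9× faster decay)
As t → ∞, higher modes decay exponentially faster. The n=1 mode dominates: T ~ c₁ sin(πx/1.677) e^{-λ₁t}.
Decay rate: λ₁ = 2.65π²/1.677² ≈ 9.3.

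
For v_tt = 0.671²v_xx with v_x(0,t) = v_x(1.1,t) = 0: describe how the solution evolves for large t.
v oscillates about a mean that drifts linearly in t (generically unbounded; no decay). There is no damping, so the nonconstant modes persist as standing waves (energy conserved, no decay). But with Neumann conditions at both ends the constant mode has eigenvalue 0: the spatial mean M(t) of v satisfies M'' = 0, so M(t) = M(0) + M'(0)·t. Unless the initial velocity has zero mean (∫v_t(x,0)dx = 0), the solution grows linearly in t (unbounded, though not exponentially); if it does have zero mean, the solution stays bounded and simply oscillates.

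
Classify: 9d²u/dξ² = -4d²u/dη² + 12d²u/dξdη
Rewriting in standard form: 9d²u/dξ² - 12d²u/dξdη + 4d²u/dη² = 0. Parabolic (discriminant = 0).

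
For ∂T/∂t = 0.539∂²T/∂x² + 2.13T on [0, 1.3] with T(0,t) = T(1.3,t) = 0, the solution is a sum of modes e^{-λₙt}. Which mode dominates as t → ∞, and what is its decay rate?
Eigenvalues: λₙ = 0.539n²π²/1.3² - 2.13.
First three modes:
  n=1: λ₁ = 0.539π²/1.3² - 2.13 ≈ 1.018
  n=2: λ₂ = 2.156π²/1.3² - 2.13 ≈ 10.461
  n=3: λ₃ = 4.851π²/1.3² - 2.13 ≈ 26.2
Since 0.539π²/1.3² ≈ 3.148 > 2.13, all λₙ > 0.
The n=1 mode decays slowest → dominates as t → ∞.
Asymptotic: T ~ c₁ sin(πx/1.3) e^{-λ₁t} with decay rate λ₁ ≈ 1.018.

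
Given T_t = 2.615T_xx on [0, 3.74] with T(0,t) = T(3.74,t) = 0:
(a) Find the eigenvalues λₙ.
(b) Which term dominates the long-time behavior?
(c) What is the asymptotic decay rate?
Eigenvalues: λₙ = 2.615n²π²/3.74².
First three modes:
  n=1: λ₁ = 2.615π²/3.74² ≈ 1.845
  n=2: λ₂ = 10.46π²/3.74² ≈ 7.381 (4× faster decay)
  n=3: λ₃ = 23.535π²/3.74² ≈ 16.606 (9× faster decay)
As t → ∞, higher modes decay exponentially faster. The n=1 mode dominates: T ~ c₁ sin(πx/3.74) e^{-λ₁t}.
Decay rate: λ₁ = 2.615π²/3.74² ≈ 1.845.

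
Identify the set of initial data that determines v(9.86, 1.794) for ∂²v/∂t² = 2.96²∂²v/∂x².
Domain of dependence: [4.54976, 15.17024]. Signals travel at speed 2.96, so data within |x - 9.86| ≤ 2.96·1.794 = 5.31024 can reach the point.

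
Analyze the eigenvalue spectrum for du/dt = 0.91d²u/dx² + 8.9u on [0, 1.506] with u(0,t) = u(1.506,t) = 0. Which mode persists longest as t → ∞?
Eigenvalues: λₙ = 0.91n²π²/1.506² - 8.9.
First three modes:
  n=1: λ₁ = 0.91π²/1.506² - 8.9 ≈ -4.94
  n=2: λ₂ = 3.64π²/1.506² - 8.9 ≈ 6.94
  n=3: λ₃ = 8.19π²/1.506² - 8.9 ≈ 26.74
Since 0.91π²/1.506² ≈ 3.96 < 8.9, λ₁ < 0.
The n=1 mode grows fastest (−λₙ is largest for n=1) → dominates.
Asymptotic: u ~ c₁ sin(πx/1.506) e^{4.94t} (exponential growth at rate −λ₁ ≈ 4.94).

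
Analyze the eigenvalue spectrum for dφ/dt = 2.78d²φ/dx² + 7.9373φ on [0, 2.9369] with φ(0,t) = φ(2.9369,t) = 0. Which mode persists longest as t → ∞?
Eigenvalues: λₙ = 2.78n²π²/2.9369² - 7.9373.
First three modes:
  n=1: λ₁ = 2.78π²/2.9369² - 7.9373 ≈ -4.756
  n=2: λ₂ = 11.12π²/2.9369² - 7.9373 ≈ 4.787
  n=3: λ₃ = 25.02π²/2.9369² - 7.9373 ≈ 20.692
Since 2.78π²/2.9369² ≈ 3.181 < 7.9373, λ₁ < 0.
The n=1 mode grows fastest (−λₙ is largest for n=1) → dominates.
Asymptotic: φ ~ c₁ sin(πx/2.9369) e^{4.756t} (exponential growth at rate −λ₁ ≈ 4.756).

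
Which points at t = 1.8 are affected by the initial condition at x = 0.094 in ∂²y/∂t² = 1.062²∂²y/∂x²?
Domain of influence: [-1.8176, 2.0056]. Data at x = 0.094 spreads outward at speed 1.062.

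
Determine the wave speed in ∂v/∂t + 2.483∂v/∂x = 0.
Speed = 2.483. Information travels along x - 2.483t = const (rightward).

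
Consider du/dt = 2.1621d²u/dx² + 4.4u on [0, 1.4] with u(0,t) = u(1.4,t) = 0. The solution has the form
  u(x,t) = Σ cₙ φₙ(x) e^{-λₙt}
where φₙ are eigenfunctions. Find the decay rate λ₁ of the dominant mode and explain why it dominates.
Eigenvalues: λₙ = 2.1621n²π²/1.4² - 4.4.
First three modes:
  n=1: λ₁ = 2.1621π²/1.4² - 4.4 ≈ 6.487
  n=2: λ₂ = 8.6484π²/1.4² - 4.4 ≈ 39.149
  n=3: λ₃ = 19.4589π²/1.4² - 4.4 ≈ 93.586
Since 2.1621π²/1.4² ≈ 10.887 > 4.4, all λₙ > 0.
The n=1 mode decays slowest → dominates as t → ∞.
Asymptotic: u ~ c₁ sin(πx/1.4) e^{-λ₁t} with decay rate λ₁ ≈ 6.487.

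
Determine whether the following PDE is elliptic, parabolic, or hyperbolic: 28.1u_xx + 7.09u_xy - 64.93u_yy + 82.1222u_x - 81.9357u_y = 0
Coefficients: A = 28.1, B = 7.09, C = -64.93. B² - 4AC = 7348.4001, which is positive, so the equation is hyperbolic.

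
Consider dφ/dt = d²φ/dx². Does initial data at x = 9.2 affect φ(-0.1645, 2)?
Yes, for any finite x. The heat equation has infinite propagation speed, so all initial data affects all points at any t > 0.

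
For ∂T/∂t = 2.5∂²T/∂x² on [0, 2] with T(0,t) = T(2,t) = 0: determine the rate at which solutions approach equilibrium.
Eigenvalues: λₙ = 2.5n²π²/2².
First three modes:
  n=1: λ₁ = 2.5π²/2² ≈ 6.169
  n=2: λ₂ = 10π²/2² ≈ 24.674 (4× faster decay)
  n=3: λ₃ = 22.5π²/2² ≈ 55.517 (9× faster decay)
As t → ∞, higher modes decay exponentially faster. The n=1 mode dominates: T ~ c₁ sin(πx/2) e^{-λ₁t}.
Decay rate: λ₁ = 2.5π²/2² ≈ 6.169.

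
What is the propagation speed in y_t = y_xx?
Infinite. The heat equation is parabolic, not hyperbolic, so disturbances propagate instantly.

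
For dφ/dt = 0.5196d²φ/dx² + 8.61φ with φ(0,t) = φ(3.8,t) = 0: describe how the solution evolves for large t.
φ grows unboundedly. Reaction dominates diffusion (r=8.61 > κπ²/L²≈0.36); solution grows exponentially.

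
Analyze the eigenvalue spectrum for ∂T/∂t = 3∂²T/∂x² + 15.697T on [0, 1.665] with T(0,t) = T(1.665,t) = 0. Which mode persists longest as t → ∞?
Eigenvalues: λₙ = 3n²π²/1.665² - 15.697.
First three modes:
  n=1: λ₁ = 3π²/1.665² - 15.697 ≈ -5.016
  n=2: λ₂ = 12π²/1.665² - 15.697 ≈ 27.025
  n=3: λ₃ = 27π²/1.665² - 15.697 ≈ 80.428
Since 3π²/1.665² ≈ 10.681 < 15.697, λ₁ < 0.
The n=1 mode grows fastest (−λₙ is largest for n=1) → dominates.
Asymptotic: T ~ c₁ sin(πx/1.665) e^{5.016t} (exponential growth at rate −λ₁ ≈ 5.016).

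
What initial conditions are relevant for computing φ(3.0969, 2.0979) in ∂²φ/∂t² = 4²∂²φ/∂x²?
Domain of dependence: [-5.2947, 11.4885]. Signals travel at speed 4, so data within |x - 3.0969| ≤ 4·2.0979 = 8.3916 can reach the point.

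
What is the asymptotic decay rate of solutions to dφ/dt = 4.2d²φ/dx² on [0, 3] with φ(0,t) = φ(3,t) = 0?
Eigenvalues: λₙ = 4.2n²π²/3².
First three modes:
  n=1: λ₁ = 4.2π²/3² ≈ 4.606
  n=2: λ₂ = 16.8π²/3² ≈ 18.423 (4× faster decay)
  n=3: λ₃ = 37.8π²/3² ≈ 41.452 (9× faster decay)
As t → ∞, higher modes decay exponentially faster. The n=1 mode dominates: φ ~ c₁ sin(πx/3) e^{-λ₁t}.
Decay rate: λ₁ = 4.2π²/3² ≈ 4.606.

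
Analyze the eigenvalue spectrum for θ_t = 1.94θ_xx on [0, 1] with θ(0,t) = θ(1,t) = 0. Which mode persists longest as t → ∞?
Eigenvalues: λₙ = 1.94n²π².
First three modes:
  n=1: λ₁ = 1.94π² ≈ 19.147
  n=2: λ₂ = 7.76π² ≈ 76.588 (4× faster decay)
  n=3: λ₃ = 17.46π² ≈ 172.323 (9× faster decay)
As t → ∞, higher modes decay exponentially faster. The n=1 mode dominates: θ ~ c₁ sin(πx) e^{-λ₁t}.
Decay rate: λ₁ = 1.94π² ≈ 19.147.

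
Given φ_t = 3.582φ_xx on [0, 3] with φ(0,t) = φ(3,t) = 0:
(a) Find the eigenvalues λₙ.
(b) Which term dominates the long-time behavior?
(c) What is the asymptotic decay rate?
Eigenvalues: λₙ = 3.582n²π²/3².
First three modes:
  n=1: λ₁ = 3.582π²/3² ≈ 3.928
  n=2: λ₂ = 14.328π²/3² ≈ 15.712 (4× faster decay)
  n=3: λ₃ = 32.238π²/3² ≈ 35.353 (9× faster decay)
As t → ∞, higher modes decay exponentially faster. The n=1 mode dominates: φ ~ c₁ sin(πx/3) e^{-λ₁t}.
Decay rate: λ₁ = 3.582π²/3² ≈ 3.928.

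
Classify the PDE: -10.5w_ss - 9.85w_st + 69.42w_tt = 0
A = -10.5, B = -9.85, C = 69.42. Discriminant B² - 4AC = 3012.6625. Since 3012.6625 > 0, hyperbolic.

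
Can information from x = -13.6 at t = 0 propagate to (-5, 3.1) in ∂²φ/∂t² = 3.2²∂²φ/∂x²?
Yes. The domain of dependence is [-14.92, 4.92], and -13.6 ∈ [-14.92, 4.92].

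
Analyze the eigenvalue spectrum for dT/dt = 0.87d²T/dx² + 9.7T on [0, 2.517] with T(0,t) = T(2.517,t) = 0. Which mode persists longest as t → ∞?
Eigenvalues: λₙ = 0.87n²π²/2.517² - 9.7.
First three modes:
  n=1: λ₁ = 0.87π²/2.517² - 9.7 ≈ -8.345
  n=2: λ₂ = 3.48π²/2.517² - 9.7 ≈ -4.279
  n=3: λ₃ = 7.83π²/2.517² - 9.7 ≈ 2.498
Since 0.87π²/2.517² ≈ 1.355 < 9.7, λ₁ < 0.
The n=1 mode grows fastest (−λₙ is largest for n=1) → dominates.
Asymptotic: T ~ c₁ sin(πx/2.517) e^{8.345t} (exponential growth at rate −λ₁ ≈ 8.345).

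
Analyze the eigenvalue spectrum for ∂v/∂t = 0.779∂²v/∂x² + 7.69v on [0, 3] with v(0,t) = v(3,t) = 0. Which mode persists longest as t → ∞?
Eigenvalues: λₙ = 0.779n²π²/3² - 7.69.
First three modes:
  n=1: λ₁ = 0.779π²/3² - 7.69 ≈ -6.836
  n=2: λ₂ = 3.116π²/3² - 7.69 ≈ -4.273
  n=3: λ₃ = 7.011π²/3² - 7.69 ≈ -0.002
Since 0.779π²/3² ≈ 0.854 < 7.69, λ₁ < 0.
The n=1 mode grows fastest (−λₙ is largest for n=1) → dominates.
Asymptotic: v ~ c₁ sin(πx/3) e^{6.836t} (exponential growth at rate −λ₁ ≈ 6.836).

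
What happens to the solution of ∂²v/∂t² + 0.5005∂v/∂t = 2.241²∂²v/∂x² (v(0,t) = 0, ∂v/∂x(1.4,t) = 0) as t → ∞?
v → 0. Damping (γ=0.5005) dissipates energy; oscillations decay exponentially.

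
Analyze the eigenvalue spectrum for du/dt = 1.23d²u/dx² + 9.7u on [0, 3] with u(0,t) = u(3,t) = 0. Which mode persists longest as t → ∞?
Eigenvalues: λₙ = 1.23n²π²/3² - 9.7.
First three modes:
  n=1: λ₁ = 1.23π²/3² - 9.7 ≈ -8.351
  n=2: λ₂ = 4.92π²/3² - 9.7 ≈ -4.305
  n=3: λ₃ = 11.07π²/3² - 9.7 ≈ 2.44
Since 1.23π²/3² ≈ 1.349 < 9.7, λ₁ < 0.
The n=1 mode grows fastest (−λₙ is largest for n=1) → dominates.
Asymptotic: u ~ c₁ sin(πx/3) e^{8.351t} (exponential growth at rate −λ₁ ≈ 8.351).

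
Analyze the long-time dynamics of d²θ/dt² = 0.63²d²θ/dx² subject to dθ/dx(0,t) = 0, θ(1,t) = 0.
Long-time behavior: θ oscillates (no decay). Energy is conserved; the solution oscillates indefinitely as standing waves.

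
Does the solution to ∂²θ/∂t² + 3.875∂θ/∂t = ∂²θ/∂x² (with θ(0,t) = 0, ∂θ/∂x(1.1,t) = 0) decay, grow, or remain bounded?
θ → 0. Damping (γ=3.875) dissipates energy; oscillations decay exponentially.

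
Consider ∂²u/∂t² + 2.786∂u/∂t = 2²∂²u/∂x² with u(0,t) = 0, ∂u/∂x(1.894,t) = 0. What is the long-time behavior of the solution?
As t → ∞, u → 0. Damping (γ=2.786) dissipates energy; oscillations decay exponentially.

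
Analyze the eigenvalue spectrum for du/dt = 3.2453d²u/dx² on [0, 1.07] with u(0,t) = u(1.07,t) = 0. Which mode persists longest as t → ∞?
Eigenvalues: λₙ = 3.2453n²π²/1.07².
First three modes:
  n=1: λ₁ = 3.2453π²/1.07² ≈ 27.976
  n=2: λ₂ = 12.9812π²/1.07² ≈ 111.904 (4× faster decay)
  n=3: λ₃ = 29.2077π²/1.07² ≈ 251.785 (9× faster decay)
As t → ∞, higher modes decay exponentially faster. The n=1 mode dominates: u ~ c₁ sin(πx/1.07) e^{-λ₁t}.
Decay rate: λ₁ = 3.2453π²/1.07² ≈ 27.976.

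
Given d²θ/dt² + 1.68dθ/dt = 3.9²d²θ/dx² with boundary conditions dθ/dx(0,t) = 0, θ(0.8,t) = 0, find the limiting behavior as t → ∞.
θ → 0. Damping (γ=1.68) dissipates energy; oscillations decay exponentially.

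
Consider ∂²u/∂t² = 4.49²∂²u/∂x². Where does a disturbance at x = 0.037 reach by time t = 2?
Domain of influence: [-8.943, 9.017]. Data at x = 0.037 spreads outward at speed 4.49.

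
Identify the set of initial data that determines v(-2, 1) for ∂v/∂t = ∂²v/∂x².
The entire real line. The heat equation has infinite propagation speed: any initial disturbance instantly affects all points (though exponentially small far away).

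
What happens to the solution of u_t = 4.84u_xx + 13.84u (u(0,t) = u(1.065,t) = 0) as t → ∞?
u → 0. Diffusion dominates reaction (r=13.84 < κπ²/L²≈42.12); solution decays.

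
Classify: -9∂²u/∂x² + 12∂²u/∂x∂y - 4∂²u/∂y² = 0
Parabolic (discriminant = 0).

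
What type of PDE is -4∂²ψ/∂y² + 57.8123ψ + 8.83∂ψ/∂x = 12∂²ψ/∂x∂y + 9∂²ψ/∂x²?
Rewriting in standard form: -9∂²ψ/∂x² - 12∂²ψ/∂x∂y - 4∂²ψ/∂y² + 8.83∂ψ/∂x + 57.8123ψ = 0. With A = -9, B = -12, C = -4, the discriminant is 0. This is a parabolic PDE.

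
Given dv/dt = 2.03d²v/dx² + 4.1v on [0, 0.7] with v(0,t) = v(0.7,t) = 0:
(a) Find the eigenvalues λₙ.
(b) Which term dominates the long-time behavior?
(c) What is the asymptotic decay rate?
Eigenvalues: λₙ = 2.03n²π²/0.7² - 4.1.
First three modes:
  n=1: λ₁ = 2.03π²/0.7² - 4.1 ≈ 36.788
  n=2: λ₂ = 8.12π²/0.7² - 4.1 ≈ 159.453
  n=3: λ₃ = 18.27π²/0.7² - 4.1 ≈ 363.895
Since 2.03π²/0.7² ≈ 40.888 > 4.1, all λₙ > 0.
The n=1 mode decays slowest → dominates as t → ∞.
Asymptotic: v ~ c₁ sin(πx/0.7) e^{-λ₁t} with decay rate λ₁ ≈ 36.788.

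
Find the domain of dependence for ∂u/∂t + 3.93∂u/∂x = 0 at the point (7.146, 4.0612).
A single point: x = -8.814516. The characteristic through (7.146, 4.0612) is x - 3.93t = const, so x = 7.146 - 3.93·4.0612 = -8.814516.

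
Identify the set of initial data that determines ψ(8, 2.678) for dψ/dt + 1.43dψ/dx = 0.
A single point: x = 4.17046. The characteristic through (8, 2.678) is x - 1.43t = const, so x = 8 - 1.43·2.678 = 4.17046.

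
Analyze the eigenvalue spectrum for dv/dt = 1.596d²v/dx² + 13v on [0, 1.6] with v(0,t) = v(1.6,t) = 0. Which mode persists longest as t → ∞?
Eigenvalues: λₙ = 1.596n²π²/1.6² - 13.
First three modes:
  n=1: λ₁ = 1.596π²/1.6² - 13 ≈ -6.847
  n=2: λ₂ = 6.384π²/1.6² - 13 ≈ 11.612
  n=3: λ₃ = 14.364π²/1.6² - 13 ≈ 42.378
Since 1.596π²/1.6² ≈ 6.153 < 13, λ₁ < 0.
The n=1 mode grows fastest (−λₙ is largest for n=1) → dominates.
Asymptotic: v ~ c₁ sin(πx/1.6) e^{6.847t} (exponential growth at rate −λ₁ ≈ 6.847).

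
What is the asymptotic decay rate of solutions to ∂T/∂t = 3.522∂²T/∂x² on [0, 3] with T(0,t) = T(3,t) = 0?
Eigenvalues: λₙ = 3.522n²π²/3².
First three modes:
  n=1: λ₁ = 3.522π²/3² ≈ 3.862
  n=2: λ₂ = 14.088π²/3² ≈ 15.449 (4× faster decay)
  n=3: λ₃ = 31.698π²/3² ≈ 34.761 (9× faster decay)
As t → ∞, higher modes decay exponentially faster. The n=1 mode dominates: T ~ c₁ sin(πx/3) e^{-λ₁t}.
Decay rate: λ₁ = 3.522π²/3² ≈ 3.862.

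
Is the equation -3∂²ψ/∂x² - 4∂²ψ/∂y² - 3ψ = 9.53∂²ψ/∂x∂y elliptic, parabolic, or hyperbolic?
Rewriting in standard form: -3∂²ψ/∂x² - 9.53∂²ψ/∂x∂y - 4∂²ψ/∂y² - 3ψ = 0. Computing B² - 4AC with A = -3, B = -9.53, C = -4: discriminant = 42.8209 (positive). Answer: hyperbolic.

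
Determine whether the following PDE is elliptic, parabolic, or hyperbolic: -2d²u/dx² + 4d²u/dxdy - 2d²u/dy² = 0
Coefficients: A = -2, B = 4, C = -2. B² - 4AC = 0, which is zero, so the equation is parabolic.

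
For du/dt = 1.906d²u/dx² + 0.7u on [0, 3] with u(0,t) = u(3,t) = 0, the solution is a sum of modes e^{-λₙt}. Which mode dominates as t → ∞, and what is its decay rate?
Eigenvalues: λₙ = 1.906n²π²/3² - 0.7.
First three modes:
  n=1: λ₁ = 1.906π²/3² - 0.7 ≈ 1.39
  n=2: λ₂ = 7.624π²/3² - 0.7 ≈ 7.661
  n=3: λ₃ = 17.154π²/3² - 0.7 ≈ 18.111
Since 1.906π²/3² ≈ 2.09 > 0.7, all λₙ > 0.
The n=1 mode decays slowest → dominates as t → ∞.
Asymptotic: u ~ c₁ sin(πx/3) e^{-λ₁t} with decay rate λ₁ ≈ 1.39.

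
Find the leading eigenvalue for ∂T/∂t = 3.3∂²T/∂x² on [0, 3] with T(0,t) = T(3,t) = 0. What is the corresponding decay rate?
Eigenvalues: λₙ = 3.3n²π²/3².
First three modes:
  n=1: λ₁ = 3.3π²/3² ≈ 3.619
  n=2: λ₂ = 13.2π²/3² ≈ 14.475 (4× faster decay)
  n=3: λ₃ = 29.7π²/3² ≈ 32.57 (9× faster decay)
As t → ∞, higher modes decay exponentially faster. The n=1 mode dominates: T ~ c₁ sin(πx/3) e^{-λ₁t}.
Decay rate: λ₁ = 3.3π²/3² ≈ 3.619.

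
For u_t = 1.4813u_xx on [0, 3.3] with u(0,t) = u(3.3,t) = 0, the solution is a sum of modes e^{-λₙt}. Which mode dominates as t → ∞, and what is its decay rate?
Eigenvalues: λₙ = 1.4813n²π²/3.3².
First three modes:
  n=1: λ₁ = 1.4813π²/3.3² ≈ 1.343
  n=2: λ₂ = 5.9252π²/3.3² ≈ 5.37 (4× faster decay)
  n=3: λ₃ = 13.3317π²/3.3² ≈ 12.083 (9× faster decay)
As t → ∞, higher modes decay exponentially faster. The n=1 mode dominates: u ~ c₁ sin(πx/3.3) e^{-λ₁t}.
Decay rate: λ₁ = 1.4813π²/3.3² ≈ 1.343.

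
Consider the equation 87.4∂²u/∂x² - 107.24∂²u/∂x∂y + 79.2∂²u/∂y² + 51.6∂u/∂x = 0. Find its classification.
Elliptic. (A = 87.4, B = -107.24, C = 79.2 gives B² - 4AC = -16187.9024.)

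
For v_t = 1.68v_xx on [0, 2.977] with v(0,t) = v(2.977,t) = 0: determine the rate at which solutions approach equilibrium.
Eigenvalues: λₙ = 1.68n²π²/2.977².
First three modes:
  n=1: λ₁ = 1.68π²/2.977² ≈ 1.871
  n=2: λ₂ = 6.72π²/2.977² ≈ 7.484 (4× faster decay)
  n=3: λ₃ = 15.12π²/2.977² ≈ 16.838 (9× faster decay)
As t → ∞, higher modes decay exponentially faster. The n=1 mode dominates: v ~ c₁ sin(πx/2.977) e^{-λ₁t}.
Decay rate: λ₁ = 1.68π²/2.977² ≈ 1.871.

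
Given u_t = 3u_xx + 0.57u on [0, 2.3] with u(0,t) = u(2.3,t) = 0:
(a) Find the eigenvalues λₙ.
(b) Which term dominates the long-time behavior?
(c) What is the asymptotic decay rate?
Eigenvalues: λₙ = 3n²π²/2.3² - 0.57.
First three modes:
  n=1: λ₁ = 3π²/2.3² - 0.57 ≈ 5.027
  n=2: λ₂ = 12π²/2.3² - 0.57 ≈ 21.819
  n=3: λ₃ = 27π²/2.3² - 0.57 ≈ 49.804
Since 3π²/2.3² ≈ 5.597 > 0.57, all λₙ > 0.
The n=1 mode decays slowest → dominates as t → ∞.
Asymptotic: u ~ c₁ sin(πx/2.3) e^{-λ₁t} with decay rate λ₁ ≈ 5.027.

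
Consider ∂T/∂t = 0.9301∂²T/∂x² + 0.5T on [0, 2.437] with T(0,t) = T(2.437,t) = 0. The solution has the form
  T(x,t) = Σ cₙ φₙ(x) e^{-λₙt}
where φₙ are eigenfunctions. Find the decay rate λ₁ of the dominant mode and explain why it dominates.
Eigenvalues: λₙ = 0.9301n²π²/2.437² - 0.5.
First three modes:
  n=1: λ₁ = 0.9301π²/2.437² - 0.5 ≈ 1.046
  n=2: λ₂ = 3.7204π²/2.437² - 0.5 ≈ 5.683
  n=3: λ₃ = 8.3709π²/2.437² - 0.5 ≈ 13.411
Since 0.9301π²/2.437² ≈ 1.546 > 0.5, all λₙ > 0.
The n=1 mode decays slowest → dominates as t → ∞.
Asymptotic: T ~ c₁ sin(πx/2.437) e^{-λ₁t} with decay rate λ₁ ≈ 1.046.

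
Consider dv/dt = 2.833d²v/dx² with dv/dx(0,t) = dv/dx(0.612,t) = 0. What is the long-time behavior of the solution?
As t → ∞, v → constant (steady state). Heat is conserved (no flux at boundaries); solution approaches the spatial average.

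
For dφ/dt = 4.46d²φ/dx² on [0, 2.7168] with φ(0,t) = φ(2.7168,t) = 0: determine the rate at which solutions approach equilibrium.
Eigenvalues: λₙ = 4.46n²π²/2.7168².
First three modes:
  n=1: λ₁ = 4.46π²/2.7168² ≈ 5.964
  n=2: λ₂ = 17.84π²/2.7168² ≈ 23.855 (4× faster decay)
  n=3: λ₃ = 40.14π²/2.7168² ≈ 53.674 (9× faster decay)
As t → ∞, higher modes decay exponentially faster. The n=1 mode dominates: φ ~ c₁ sin(πx/2.7168) e^{-λ₁t}.
Decay rate: λ₁ = 4.46π²/2.7168² ≈ 5.964.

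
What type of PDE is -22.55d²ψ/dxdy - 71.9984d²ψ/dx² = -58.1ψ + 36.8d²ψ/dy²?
Rewriting in standard form: -71.9984d²ψ/dx² - 22.55d²ψ/dxdy - 36.8d²ψ/dy² + 58.1ψ = 0. With A = -71.9984, B = -22.55, C = -36.8, the discriminant is -10089.66198. This is an elliptic PDE.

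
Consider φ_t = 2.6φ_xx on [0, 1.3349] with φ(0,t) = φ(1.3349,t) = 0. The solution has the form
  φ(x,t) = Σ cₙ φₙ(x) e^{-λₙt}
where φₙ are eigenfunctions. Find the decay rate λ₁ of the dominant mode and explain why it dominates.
Eigenvalues: λₙ = 2.6n²π²/1.3349².
First three modes:
  n=1: λ₁ = 2.6π²/1.3349² ≈ 14.4
  n=2: λ₂ = 10.4π²/1.3349² ≈ 57.602 (4× faster decay)
  n=3: λ₃ = 23.4π²/1.3349² ≈ 129.604 (9× faster decay)
As t → ∞, higher modes decay exponentially faster. The n=1 mode dominates: φ ~ c₁ sin(πx/1.3349) e^{-λ₁t}.
Decay rate: λ₁ = 2.6π²/1.3349² ≈ 14.4.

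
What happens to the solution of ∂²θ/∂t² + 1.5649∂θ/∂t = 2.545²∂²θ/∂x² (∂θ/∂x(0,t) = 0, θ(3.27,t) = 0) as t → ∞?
θ → 0. Damping (γ=1.5649) dissipates energy; oscillations decay exponentially.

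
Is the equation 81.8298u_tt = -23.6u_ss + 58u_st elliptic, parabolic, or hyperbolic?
Rewriting in standard form: 23.6u_ss - 58u_st + 81.8298u_tt = 0. Computing B² - 4AC with A = 23.6, B = -58, C = 81.8298: discriminant = -4360.73312 (negative). Answer: elliptic.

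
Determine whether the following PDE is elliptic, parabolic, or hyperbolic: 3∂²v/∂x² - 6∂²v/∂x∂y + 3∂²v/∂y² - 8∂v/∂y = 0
Coefficients: A = 3, B = -6, C = 3. B² - 4AC = 0, which is zero, so the equation is parabolic.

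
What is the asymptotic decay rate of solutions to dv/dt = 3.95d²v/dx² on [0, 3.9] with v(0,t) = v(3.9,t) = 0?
Eigenvalues: λₙ = 3.95n²π²/3.9².
First three modes:
  n=1: λ₁ = 3.95π²/3.9² ≈ 2.563
  n=2: λ₂ = 15.8π²/3.9² ≈ 10.252 (4× faster decay)
  n=3: λ₃ = 35.55π²/3.9² ≈ 23.068 (9× faster decay)
As t → ∞, higher modes decay exponentially faster. The n=1 mode dominates: v ~ c₁ sin(πx/3.9) e^{-λ₁t}.
Decay rate: λ₁ = 3.95π²/3.9² ≈ 2.563.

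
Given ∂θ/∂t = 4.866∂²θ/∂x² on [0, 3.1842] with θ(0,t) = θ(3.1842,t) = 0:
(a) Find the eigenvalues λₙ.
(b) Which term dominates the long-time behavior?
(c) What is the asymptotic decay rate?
Eigenvalues: λₙ = 4.866n²π²/3.1842².
First three modes:
  n=1: λ₁ = 4.866π²/3.1842² ≈ 4.737
  n=2: λ₂ = 19.464π²/3.1842² ≈ 18.947 (4× faster decay)
  n=3: λ₃ = 43.794π²/3.1842² ≈ 42.63 (9× faster decay)
As t → ∞, higher modes decay exponentially faster. The n=1 mode dominates: θ ~ c₁ sin(πx/3.1842) e^{-λ₁t}.
Decay rate: λ₁ = 4.866π²/3.1842² ≈ 4.737.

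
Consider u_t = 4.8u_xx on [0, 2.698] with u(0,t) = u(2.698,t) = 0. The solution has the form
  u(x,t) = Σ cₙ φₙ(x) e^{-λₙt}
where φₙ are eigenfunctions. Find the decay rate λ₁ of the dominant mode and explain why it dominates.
Eigenvalues: λₙ = 4.8n²π²/2.698².
First three modes:
  n=1: λ₁ = 4.8π²/2.698² ≈ 6.508
  n=2: λ₂ = 19.2π²/2.698² ≈ 26.033 (4× faster decay)
  n=3: λ₃ = 43.2π²/2.698² ≈ 58.573 (9× faster decay)
As t → ∞, higher modes decay exponentially faster. The n=1 mode dominates: u ~ c₁ sin(πx/2.698) e^{-λ₁t}.
Decay rate: λ₁ = 4.8π²/2.698² ≈ 6.508.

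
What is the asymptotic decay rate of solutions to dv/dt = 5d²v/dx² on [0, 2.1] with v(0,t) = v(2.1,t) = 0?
Eigenvalues: λₙ = 5n²π²/2.1².
First three modes:
  n=1: λ₁ = 5π²/2.1² ≈ 11.19
  n=2: λ₂ = 20π²/2.1² ≈ 44.76 (4× faster decay)
  n=3: λ₃ = 45π²/2.1² ≈ 100.71 (9× faster decay)
As t → ∞, higher modes decay exponentially faster. The n=1 mode dominates: v ~ c₁ sin(πx/2.1) e^{-λ₁t}.
Decay rate: λ₁ = 5π²/2.1² ≈ 11.19.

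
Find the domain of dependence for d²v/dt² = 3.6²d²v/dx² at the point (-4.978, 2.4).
Domain of dependence: [-13.618, 3.662]. Signals travel at speed 3.6, so data within |x - -4.978| ≤ 3.6·2.4 = 8.64 can reach the point.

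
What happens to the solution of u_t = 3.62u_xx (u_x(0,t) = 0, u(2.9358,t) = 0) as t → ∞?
u → 0. Heat escapes through the Dirichlet boundary.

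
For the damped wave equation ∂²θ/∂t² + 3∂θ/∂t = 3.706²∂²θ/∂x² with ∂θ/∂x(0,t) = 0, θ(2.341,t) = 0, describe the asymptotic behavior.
θ → 0. Damping (γ=3) dissipates energy; oscillations decay exponentially.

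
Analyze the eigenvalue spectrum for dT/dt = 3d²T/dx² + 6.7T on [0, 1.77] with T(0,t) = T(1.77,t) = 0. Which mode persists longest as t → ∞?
Eigenvalues: λₙ = 3n²π²/1.77² - 6.7.
First three modes:
  n=1: λ₁ = 3π²/1.77² - 6.7 ≈ 2.751
  n=2: λ₂ = 12π²/1.77² - 6.7 ≈ 31.104
  n=3: λ₃ = 27π²/1.77² - 6.7 ≈ 78.358
Since 3π²/1.77² ≈ 9.451 > 6.7, all λₙ > 0.
The n=1 mode decays slowest → dominates as t → ∞.
Asymptotic: T ~ c₁ sin(πx/1.77) e^{-λ₁t} with decay rate λ₁ ≈ 2.751.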